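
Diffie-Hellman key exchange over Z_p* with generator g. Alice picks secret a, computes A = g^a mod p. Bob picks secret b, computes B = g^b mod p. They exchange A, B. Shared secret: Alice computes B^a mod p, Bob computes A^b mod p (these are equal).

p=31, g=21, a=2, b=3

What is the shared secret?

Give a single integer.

Answer: 2

Derivation:
A = 21^2 mod 31  (bits of 2 = 10)
  bit 0 = 1: r = r^2 * 21 mod 31 = 1^2 * 21 = 1*21 = 21
  bit 1 = 0: r = r^2 mod 31 = 21^2 = 7
  -> A = 7
B = 21^3 mod 31  (bits of 3 = 11)
  bit 0 = 1: r = r^2 * 21 mod 31 = 1^2 * 21 = 1*21 = 21
  bit 1 = 1: r = r^2 * 21 mod 31 = 21^2 * 21 = 7*21 = 23
  -> B = 23
s = B^a = 23^2 mod 31  (bits of 2 = 10)
  bit 0 = 1: r = r^2 * 23 mod 31 = 1^2 * 23 = 1*23 = 23
  bit 1 = 0: r = r^2 mod 31 = 23^2 = 2
  -> s = B^a = 2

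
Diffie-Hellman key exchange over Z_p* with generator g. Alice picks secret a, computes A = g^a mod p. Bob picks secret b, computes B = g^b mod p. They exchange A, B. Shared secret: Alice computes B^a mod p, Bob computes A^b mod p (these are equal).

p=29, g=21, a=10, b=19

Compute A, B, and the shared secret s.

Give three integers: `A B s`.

A = 21^10 mod 29  (bits of 10 = 1010)
  bit 0 = 1: r = r^2 * 21 mod 29 = 1^2 * 21 = 1*21 = 21
  bit 1 = 0: r = r^2 mod 29 = 21^2 = 6
  bit 2 = 1: r = r^2 * 21 mod 29 = 6^2 * 21 = 7*21 = 2
  bit 3 = 0: r = r^2 mod 29 = 2^2 = 4
  -> A = 4
B = 21^19 mod 29  (bits of 19 = 10011)
  bit 0 = 1: r = r^2 * 21 mod 29 = 1^2 * 21 = 1*21 = 21
  bit 1 = 0: r = r^2 mod 29 = 21^2 = 6
  bit 2 = 0: r = r^2 mod 29 = 6^2 = 7
  bit 3 = 1: r = r^2 * 21 mod 29 = 7^2 * 21 = 20*21 = 14
  bit 4 = 1: r = r^2 * 21 mod 29 = 14^2 * 21 = 22*21 = 27
  -> B = 27
s = B^a = 27^10 mod 29  (bits of 10 = 1010)
  bit 0 = 1: r = r^2 * 27 mod 29 = 1^2 * 27 = 1*27 = 27
  bit 1 = 0: r = r^2 mod 29 = 27^2 = 4
  bit 2 = 1: r = r^2 * 27 mod 29 = 4^2 * 27 = 16*27 = 26
  bit 3 = 0: r = r^2 mod 29 = 26^2 = 9
  -> s = B^a = 9

Answer: 4 27 9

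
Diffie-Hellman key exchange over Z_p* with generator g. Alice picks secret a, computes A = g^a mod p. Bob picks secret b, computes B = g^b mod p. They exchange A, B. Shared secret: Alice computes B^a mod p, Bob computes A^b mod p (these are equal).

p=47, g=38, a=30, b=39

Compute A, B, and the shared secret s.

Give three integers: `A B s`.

A = 38^30 mod 47  (bits of 30 = 11110)
  bit 0 = 1: r = r^2 * 38 mod 47 = 1^2 * 38 = 1*38 = 38
  bit 1 = 1: r = r^2 * 38 mod 47 = 38^2 * 38 = 34*38 = 23
  bit 2 = 1: r = r^2 * 38 mod 47 = 23^2 * 38 = 12*38 = 33
  bit 3 = 1: r = r^2 * 38 mod 47 = 33^2 * 38 = 8*38 = 22
  bit 4 = 0: r = r^2 mod 47 = 22^2 = 14
  -> A = 14
B = 38^39 mod 47  (bits of 39 = 100111)
  bit 0 = 1: r = r^2 * 38 mod 47 = 1^2 * 38 = 1*38 = 38
  bit 1 = 0: r = r^2 mod 47 = 38^2 = 34
  bit 2 = 0: r = r^2 mod 47 = 34^2 = 28
  bit 3 = 1: r = r^2 * 38 mod 47 = 28^2 * 38 = 32*38 = 41
  bit 4 = 1: r = r^2 * 38 mod 47 = 41^2 * 38 = 36*38 = 5
  bit 5 = 1: r = r^2 * 38 mod 47 = 5^2 * 38 = 25*38 = 10
  -> B = 10
s = B^a = 10^30 mod 47  (bits of 30 = 11110)
  bit 0 = 1: r = r^2 * 10 mod 47 = 1^2 * 10 = 1*10 = 10
  bit 1 = 1: r = r^2 * 10 mod 47 = 10^2 * 10 = 6*10 = 13
  bit 2 = 1: r = r^2 * 10 mod 47 = 13^2 * 10 = 28*10 = 45
  bit 3 = 1: r = r^2 * 10 mod 47 = 45^2 * 10 = 4*10 = 40
  bit 4 = 0: r = r^2 mod 47 = 40^2 = 2
  -> s = B^a = 2

Answer: 14 10 2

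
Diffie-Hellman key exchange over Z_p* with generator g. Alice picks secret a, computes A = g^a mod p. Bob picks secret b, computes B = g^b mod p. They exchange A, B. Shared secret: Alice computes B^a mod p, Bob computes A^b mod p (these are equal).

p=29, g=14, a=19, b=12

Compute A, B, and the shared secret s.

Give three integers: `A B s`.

A = 14^19 mod 29  (bits of 19 = 10011)
  bit 0 = 1: r = r^2 * 14 mod 29 = 1^2 * 14 = 1*14 = 14
  bit 1 = 0: r = r^2 mod 29 = 14^2 = 22
  bit 2 = 0: r = r^2 mod 29 = 22^2 = 20
  bit 3 = 1: r = r^2 * 14 mod 29 = 20^2 * 14 = 23*14 = 3
  bit 4 = 1: r = r^2 * 14 mod 29 = 3^2 * 14 = 9*14 = 10
  -> A = 10
B = 14^12 mod 29  (bits of 12 = 1100)
  bit 0 = 1: r = r^2 * 14 mod 29 = 1^2 * 14 = 1*14 = 14
  bit 1 = 1: r = r^2 * 14 mod 29 = 14^2 * 14 = 22*14 = 18
  bit 2 = 0: r = r^2 mod 29 = 18^2 = 5
  bit 3 = 0: r = r^2 mod 29 = 5^2 = 25
  -> B = 25
s = B^a = 25^19 mod 29  (bits of 19 = 10011)
  bit 0 = 1: r = r^2 * 25 mod 29 = 1^2 * 25 = 1*25 = 25
  bit 1 = 0: r = r^2 mod 29 = 25^2 = 16
  bit 2 = 0: r = r^2 mod 29 = 16^2 = 24
  bit 3 = 1: r = r^2 * 25 mod 29 = 24^2 * 25 = 25*25 = 16
  bit 4 = 1: r = r^2 * 25 mod 29 = 16^2 * 25 = 24*25 = 20
  -> s = B^a = 20

Answer: 10 25 20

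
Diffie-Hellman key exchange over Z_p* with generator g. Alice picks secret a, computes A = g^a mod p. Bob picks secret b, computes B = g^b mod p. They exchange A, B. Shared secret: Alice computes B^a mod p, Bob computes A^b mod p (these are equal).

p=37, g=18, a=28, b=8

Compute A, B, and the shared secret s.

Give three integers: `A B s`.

A = 18^28 mod 37  (bits of 28 = 11100)
  bit 0 = 1: r = r^2 * 18 mod 37 = 1^2 * 18 = 1*18 = 18
  bit 1 = 1: r = r^2 * 18 mod 37 = 18^2 * 18 = 28*18 = 23
  bit 2 = 1: r = r^2 * 18 mod 37 = 23^2 * 18 = 11*18 = 13
  bit 3 = 0: r = r^2 mod 37 = 13^2 = 21
  bit 4 = 0: r = r^2 mod 37 = 21^2 = 34
  -> A = 34
B = 18^8 mod 37  (bits of 8 = 1000)
  bit 0 = 1: r = r^2 * 18 mod 37 = 1^2 * 18 = 1*18 = 18
  bit 1 = 0: r = r^2 mod 37 = 18^2 = 28
  bit 2 = 0: r = r^2 mod 37 = 28^2 = 7
  bit 3 = 0: r = r^2 mod 37 = 7^2 = 12
  -> B = 12
s = B^a = 12^28 mod 37  (bits of 28 = 11100)
  bit 0 = 1: r = r^2 * 12 mod 37 = 1^2 * 12 = 1*12 = 12
  bit 1 = 1: r = r^2 * 12 mod 37 = 12^2 * 12 = 33*12 = 26
  bit 2 = 1: r = r^2 * 12 mod 37 = 26^2 * 12 = 10*12 = 9
  bit 3 = 0: r = r^2 mod 37 = 9^2 = 7
  bit 4 = 0: r = r^2 mod 37 = 7^2 = 12
  -> s = B^a = 12

Answer: 34 12 12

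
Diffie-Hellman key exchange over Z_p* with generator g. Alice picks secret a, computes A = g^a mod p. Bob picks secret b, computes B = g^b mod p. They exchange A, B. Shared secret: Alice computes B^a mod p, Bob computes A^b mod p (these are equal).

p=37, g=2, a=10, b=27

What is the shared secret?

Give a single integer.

A = 2^10 mod 37  (bits of 10 = 1010)
  bit 0 = 1: r = r^2 * 2 mod 37 = 1^2 * 2 = 1*2 = 2
  bit 1 = 0: r = r^2 mod 37 = 2^2 = 4
  bit 2 = 1: r = r^2 * 2 mod 37 = 4^2 * 2 = 16*2 = 32
  bit 3 = 0: r = r^2 mod 37 = 32^2 = 25
  -> A = 25
B = 2^27 mod 37  (bits of 27 = 11011)
  bit 0 = 1: r = r^2 * 2 mod 37 = 1^2 * 2 = 1*2 = 2
  bit 1 = 1: r = r^2 * 2 mod 37 = 2^2 * 2 = 4*2 = 8
  bit 2 = 0: r = r^2 mod 37 = 8^2 = 27
  bit 3 = 1: r = r^2 * 2 mod 37 = 27^2 * 2 = 26*2 = 15
  bit 4 = 1: r = r^2 * 2 mod 37 = 15^2 * 2 = 3*2 = 6
  -> B = 6
s = B^a = 6^10 mod 37  (bits of 10 = 1010)
  bit 0 = 1: r = r^2 * 6 mod 37 = 1^2 * 6 = 1*6 = 6
  bit 1 = 0: r = r^2 mod 37 = 6^2 = 36
  bit 2 = 1: r = r^2 * 6 mod 37 = 36^2 * 6 = 1*6 = 6
  bit 3 = 0: r = r^2 mod 37 = 6^2 = 36
  -> s = B^a = 36

Answer: 36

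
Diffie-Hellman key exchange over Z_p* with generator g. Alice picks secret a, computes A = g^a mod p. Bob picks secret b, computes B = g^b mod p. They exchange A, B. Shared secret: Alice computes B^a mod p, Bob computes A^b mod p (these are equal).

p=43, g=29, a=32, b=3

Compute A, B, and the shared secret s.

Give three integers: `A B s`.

A = 29^32 mod 43  (bits of 32 = 100000)
  bit 0 = 1: r = r^2 * 29 mod 43 = 1^2 * 29 = 1*29 = 29
  bit 1 = 0: r = r^2 mod 43 = 29^2 = 24
  bit 2 = 0: r = r^2 mod 43 = 24^2 = 17
  bit 3 = 0: r = r^2 mod 43 = 17^2 = 31
  bit 4 = 0: r = r^2 mod 43 = 31^2 = 15
  bit 5 = 0: r = r^2 mod 43 = 15^2 = 10
  -> A = 10
B = 29^3 mod 43  (bits of 3 = 11)
  bit 0 = 1: r = r^2 * 29 mod 43 = 1^2 * 29 = 1*29 = 29
  bit 1 = 1: r = r^2 * 29 mod 43 = 29^2 * 29 = 24*29 = 8
  -> B = 8
s = B^a = 8^32 mod 43  (bits of 32 = 100000)
  bit 0 = 1: r = r^2 * 8 mod 43 = 1^2 * 8 = 1*8 = 8
  bit 1 = 0: r = r^2 mod 43 = 8^2 = 21
  bit 2 = 0: r = r^2 mod 43 = 21^2 = 11
  bit 3 = 0: r = r^2 mod 43 = 11^2 = 35
  bit 4 = 0: r = r^2 mod 43 = 35^2 = 21
  bit 5 = 0: r = r^2 mod 43 = 21^2 = 11
  -> s = B^a = 11

Answer: 10 8 11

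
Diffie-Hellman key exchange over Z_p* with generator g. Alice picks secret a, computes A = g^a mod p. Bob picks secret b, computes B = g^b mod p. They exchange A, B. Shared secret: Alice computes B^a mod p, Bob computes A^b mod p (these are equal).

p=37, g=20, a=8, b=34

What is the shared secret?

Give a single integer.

Answer: 7

Derivation:
A = 20^8 mod 37  (bits of 8 = 1000)
  bit 0 = 1: r = r^2 * 20 mod 37 = 1^2 * 20 = 1*20 = 20
  bit 1 = 0: r = r^2 mod 37 = 20^2 = 30
  bit 2 = 0: r = r^2 mod 37 = 30^2 = 12
  bit 3 = 0: r = r^2 mod 37 = 12^2 = 33
  -> A = 33
B = 20^34 mod 37  (bits of 34 = 100010)
  bit 0 = 1: r = r^2 * 20 mod 37 = 1^2 * 20 = 1*20 = 20
  bit 1 = 0: r = r^2 mod 37 = 20^2 = 30
  bit 2 = 0: r = r^2 mod 37 = 30^2 = 12
  bit 3 = 0: r = r^2 mod 37 = 12^2 = 33
  bit 4 = 1: r = r^2 * 20 mod 37 = 33^2 * 20 = 16*20 = 24
  bit 5 = 0: r = r^2 mod 37 = 24^2 = 21
  -> B = 21
s = B^a = 21^8 mod 37  (bits of 8 = 1000)
  bit 0 = 1: r = r^2 * 21 mod 37 = 1^2 * 21 = 1*21 = 21
  bit 1 = 0: r = r^2 mod 37 = 21^2 = 34
  bit 2 = 0: r = r^2 mod 37 = 34^2 = 9
  bit 3 = 0: r = r^2 mod 37 = 9^2 = 7
  -> s = B^a = 7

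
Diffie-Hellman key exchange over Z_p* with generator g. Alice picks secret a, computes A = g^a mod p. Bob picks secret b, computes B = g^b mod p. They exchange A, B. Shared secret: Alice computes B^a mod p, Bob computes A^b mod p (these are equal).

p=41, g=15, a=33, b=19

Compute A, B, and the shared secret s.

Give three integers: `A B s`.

A = 15^33 mod 41  (bits of 33 = 100001)
  bit 0 = 1: r = r^2 * 15 mod 41 = 1^2 * 15 = 1*15 = 15
  bit 1 = 0: r = r^2 mod 41 = 15^2 = 20
  bit 2 = 0: r = r^2 mod 41 = 20^2 = 31
  bit 3 = 0: r = r^2 mod 41 = 31^2 = 18
  bit 4 = 0: r = r^2 mod 41 = 18^2 = 37
  bit 5 = 1: r = r^2 * 15 mod 41 = 37^2 * 15 = 16*15 = 35
  -> A = 35
B = 15^19 mod 41  (bits of 19 = 10011)
  bit 0 = 1: r = r^2 * 15 mod 41 = 1^2 * 15 = 1*15 = 15
  bit 1 = 0: r = r^2 mod 41 = 15^2 = 20
  bit 2 = 0: r = r^2 mod 41 = 20^2 = 31
  bit 3 = 1: r = r^2 * 15 mod 41 = 31^2 * 15 = 18*15 = 24
  bit 4 = 1: r = r^2 * 15 mod 41 = 24^2 * 15 = 2*15 = 30
  -> B = 30
s = B^a = 30^33 mod 41  (bits of 33 = 100001)
  bit 0 = 1: r = r^2 * 30 mod 41 = 1^2 * 30 = 1*30 = 30
  bit 1 = 0: r = r^2 mod 41 = 30^2 = 39
  bit 2 = 0: r = r^2 mod 41 = 39^2 = 4
  bit 3 = 0: r = r^2 mod 41 = 4^2 = 16
  bit 4 = 0: r = r^2 mod 41 = 16^2 = 10
  bit 5 = 1: r = r^2 * 30 mod 41 = 10^2 * 30 = 18*30 = 7
  -> s = B^a = 7

Answer: 35 30 7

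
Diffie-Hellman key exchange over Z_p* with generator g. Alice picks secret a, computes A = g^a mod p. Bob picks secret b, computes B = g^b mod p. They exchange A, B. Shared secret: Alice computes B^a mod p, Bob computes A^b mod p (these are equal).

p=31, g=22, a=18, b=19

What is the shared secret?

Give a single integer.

Answer: 2

Derivation:
A = 22^18 mod 31  (bits of 18 = 10010)
  bit 0 = 1: r = r^2 * 22 mod 31 = 1^2 * 22 = 1*22 = 22
  bit 1 = 0: r = r^2 mod 31 = 22^2 = 19
  bit 2 = 0: r = r^2 mod 31 = 19^2 = 20
  bit 3 = 1: r = r^2 * 22 mod 31 = 20^2 * 22 = 28*22 = 27
  bit 4 = 0: r = r^2 mod 31 = 27^2 = 16
  -> A = 16
B = 22^19 mod 31  (bits of 19 = 10011)
  bit 0 = 1: r = r^2 * 22 mod 31 = 1^2 * 22 = 1*22 = 22
  bit 1 = 0: r = r^2 mod 31 = 22^2 = 19
  bit 2 = 0: r = r^2 mod 31 = 19^2 = 20
  bit 3 = 1: r = r^2 * 22 mod 31 = 20^2 * 22 = 28*22 = 27
  bit 4 = 1: r = r^2 * 22 mod 31 = 27^2 * 22 = 16*22 = 11
  -> B = 11
s = B^a = 11^18 mod 31  (bits of 18 = 10010)
  bit 0 = 1: r = r^2 * 11 mod 31 = 1^2 * 11 = 1*11 = 11
  bit 1 = 0: r = r^2 mod 31 = 11^2 = 28
  bit 2 = 0: r = r^2 mod 31 = 28^2 = 9
  bit 3 = 1: r = r^2 * 11 mod 31 = 9^2 * 11 = 19*11 = 23
  bit 4 = 0: r = r^2 mod 31 = 23^2 = 2
  -> s = B^a = 2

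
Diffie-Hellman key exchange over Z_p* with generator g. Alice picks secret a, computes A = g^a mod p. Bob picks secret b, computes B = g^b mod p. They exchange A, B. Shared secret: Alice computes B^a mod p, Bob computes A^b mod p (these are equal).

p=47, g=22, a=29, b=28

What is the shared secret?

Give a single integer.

Answer: 27

Derivation:
A = 22^29 mod 47  (bits of 29 = 11101)
  bit 0 = 1: r = r^2 * 22 mod 47 = 1^2 * 22 = 1*22 = 22
  bit 1 = 1: r = r^2 * 22 mod 47 = 22^2 * 22 = 14*22 = 26
  bit 2 = 1: r = r^2 * 22 mod 47 = 26^2 * 22 = 18*22 = 20
  bit 3 = 0: r = r^2 mod 47 = 20^2 = 24
  bit 4 = 1: r = r^2 * 22 mod 47 = 24^2 * 22 = 12*22 = 29
  -> A = 29
B = 22^28 mod 47  (bits of 28 = 11100)
  bit 0 = 1: r = r^2 * 22 mod 47 = 1^2 * 22 = 1*22 = 22
  bit 1 = 1: r = r^2 * 22 mod 47 = 22^2 * 22 = 14*22 = 26
  bit 2 = 1: r = r^2 * 22 mod 47 = 26^2 * 22 = 18*22 = 20
  bit 3 = 0: r = r^2 mod 47 = 20^2 = 24
  bit 4 = 0: r = r^2 mod 47 = 24^2 = 12
  -> B = 12
s = B^a = 12^29 mod 47  (bits of 29 = 11101)
  bit 0 = 1: r = r^2 * 12 mod 47 = 1^2 * 12 = 1*12 = 12
  bit 1 = 1: r = r^2 * 12 mod 47 = 12^2 * 12 = 3*12 = 36
  bit 2 = 1: r = r^2 * 12 mod 47 = 36^2 * 12 = 27*12 = 42
  bit 3 = 0: r = r^2 mod 47 = 42^2 = 25
  bit 4 = 1: r = r^2 * 12 mod 47 = 25^2 * 12 = 14*12 = 27
  -> s = B^a = 27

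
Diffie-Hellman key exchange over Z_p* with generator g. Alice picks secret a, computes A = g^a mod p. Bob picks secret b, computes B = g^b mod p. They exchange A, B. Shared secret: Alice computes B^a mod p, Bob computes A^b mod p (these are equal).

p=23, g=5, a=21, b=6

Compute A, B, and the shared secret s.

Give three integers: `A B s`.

Answer: 14 8 3

Derivation:
A = 5^21 mod 23  (bits of 21 = 10101)
  bit 0 = 1: r = r^2 * 5 mod 23 = 1^2 * 5 = 1*5 = 5
  bit 1 = 0: r = r^2 mod 23 = 5^2 = 2
  bit 2 = 1: r = r^2 * 5 mod 23 = 2^2 * 5 = 4*5 = 20
  bit 3 = 0: r = r^2 mod 23 = 20^2 = 9
  bit 4 = 1: r = r^2 * 5 mod 23 = 9^2 * 5 = 12*5 = 14
  -> A = 14
B = 5^6 mod 23  (bits of 6 = 110)
  bit 0 = 1: r = r^2 * 5 mod 23 = 1^2 * 5 = 1*5 = 5
  bit 1 = 1: r = r^2 * 5 mod 23 = 5^2 * 5 = 2*5 = 10
  bit 2 = 0: r = r^2 mod 23 = 10^2 = 8
  -> B = 8
s = B^a = 8^21 mod 23  (bits of 21 = 10101)
  bit 0 = 1: r = r^2 * 8 mod 23 = 1^2 * 8 = 1*8 = 8
  bit 1 = 0: r = r^2 mod 23 = 8^2 = 18
  bit 2 = 1: r = r^2 * 8 mod 23 = 18^2 * 8 = 2*8 = 16
  bit 3 = 0: r = r^2 mod 23 = 16^2 = 3
  bit 4 = 1: r = r^2 * 8 mod 23 = 3^2 * 8 = 9*8 = 3
  -> s = B^a = 3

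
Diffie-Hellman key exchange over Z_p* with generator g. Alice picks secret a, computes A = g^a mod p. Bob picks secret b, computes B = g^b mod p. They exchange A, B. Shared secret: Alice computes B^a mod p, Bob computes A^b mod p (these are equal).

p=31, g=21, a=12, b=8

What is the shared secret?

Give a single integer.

A = 21^12 mod 31  (bits of 12 = 1100)
  bit 0 = 1: r = r^2 * 21 mod 31 = 1^2 * 21 = 1*21 = 21
  bit 1 = 1: r = r^2 * 21 mod 31 = 21^2 * 21 = 7*21 = 23
  bit 2 = 0: r = r^2 mod 31 = 23^2 = 2
  bit 3 = 0: r = r^2 mod 31 = 2^2 = 4
  -> A = 4
B = 21^8 mod 31  (bits of 8 = 1000)
  bit 0 = 1: r = r^2 * 21 mod 31 = 1^2 * 21 = 1*21 = 21
  bit 1 = 0: r = r^2 mod 31 = 21^2 = 7
  bit 2 = 0: r = r^2 mod 31 = 7^2 = 18
  bit 3 = 0: r = r^2 mod 31 = 18^2 = 14
  -> B = 14
s = B^a = 14^12 mod 31  (bits of 12 = 1100)
  bit 0 = 1: r = r^2 * 14 mod 31 = 1^2 * 14 = 1*14 = 14
  bit 1 = 1: r = r^2 * 14 mod 31 = 14^2 * 14 = 10*14 = 16
  bit 2 = 0: r = r^2 mod 31 = 16^2 = 8
  bit 3 = 0: r = r^2 mod 31 = 8^2 = 2
  -> s = B^a = 2

Answer: 2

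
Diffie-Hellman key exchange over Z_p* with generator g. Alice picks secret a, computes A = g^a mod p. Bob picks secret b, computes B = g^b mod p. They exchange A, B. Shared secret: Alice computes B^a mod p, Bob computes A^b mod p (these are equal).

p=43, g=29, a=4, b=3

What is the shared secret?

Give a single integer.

Answer: 11

Derivation:
A = 29^4 mod 43  (bits of 4 = 100)
  bit 0 = 1: r = r^2 * 29 mod 43 = 1^2 * 29 = 1*29 = 29
  bit 1 = 0: r = r^2 mod 43 = 29^2 = 24
  bit 2 = 0: r = r^2 mod 43 = 24^2 = 17
  -> A = 17
B = 29^3 mod 43  (bits of 3 = 11)
  bit 0 = 1: r = r^2 * 29 mod 43 = 1^2 * 29 = 1*29 = 29
  bit 1 = 1: r = r^2 * 29 mod 43 = 29^2 * 29 = 24*29 = 8
  -> B = 8
s = B^a = 8^4 mod 43  (bits of 4 = 100)
  bit 0 = 1: r = r^2 * 8 mod 43 = 1^2 * 8 = 1*8 = 8
  bit 1 = 0: r = r^2 mod 43 = 8^2 = 21
  bit 2 = 0: r = r^2 mod 43 = 21^2 = 11
  -> s = B^a = 11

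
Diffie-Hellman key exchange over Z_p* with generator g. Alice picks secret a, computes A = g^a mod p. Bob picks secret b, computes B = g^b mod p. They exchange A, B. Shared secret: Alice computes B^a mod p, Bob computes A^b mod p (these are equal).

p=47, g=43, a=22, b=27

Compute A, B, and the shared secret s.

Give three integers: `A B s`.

Answer: 12 26 9

Derivation:
A = 43^22 mod 47  (bits of 22 = 10110)
  bit 0 = 1: r = r^2 * 43 mod 47 = 1^2 * 43 = 1*43 = 43
  bit 1 = 0: r = r^2 mod 47 = 43^2 = 16
  bit 2 = 1: r = r^2 * 43 mod 47 = 16^2 * 43 = 21*43 = 10
  bit 3 = 1: r = r^2 * 43 mod 47 = 10^2 * 43 = 6*43 = 23
  bit 4 = 0: r = r^2 mod 47 = 23^2 = 12
  -> A = 12
B = 43^27 mod 47  (bits of 27 = 11011)
  bit 0 = 1: r = r^2 * 43 mod 47 = 1^2 * 43 = 1*43 = 43
  bit 1 = 1: r = r^2 * 43 mod 47 = 43^2 * 43 = 16*43 = 30
  bit 2 = 0: r = r^2 mod 47 = 30^2 = 7
  bit 3 = 1: r = r^2 * 43 mod 47 = 7^2 * 43 = 2*43 = 39
  bit 4 = 1: r = r^2 * 43 mod 47 = 39^2 * 43 = 17*43 = 26
  -> B = 26
s = B^a = 26^22 mod 47  (bits of 22 = 10110)
  bit 0 = 1: r = r^2 * 26 mod 47 = 1^2 * 26 = 1*26 = 26
  bit 1 = 0: r = r^2 mod 47 = 26^2 = 18
  bit 2 = 1: r = r^2 * 26 mod 47 = 18^2 * 26 = 42*26 = 11
  bit 3 = 1: r = r^2 * 26 mod 47 = 11^2 * 26 = 27*26 = 44
  bit 4 = 0: r = r^2 mod 47 = 44^2 = 9
  -> s = B^a = 9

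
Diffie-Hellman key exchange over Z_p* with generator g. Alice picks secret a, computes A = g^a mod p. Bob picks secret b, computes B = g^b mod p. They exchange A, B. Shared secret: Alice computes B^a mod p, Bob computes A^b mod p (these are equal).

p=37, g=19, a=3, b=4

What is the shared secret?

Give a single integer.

A = 19^3 mod 37  (bits of 3 = 11)
  bit 0 = 1: r = r^2 * 19 mod 37 = 1^2 * 19 = 1*19 = 19
  bit 1 = 1: r = r^2 * 19 mod 37 = 19^2 * 19 = 28*19 = 14
  -> A = 14
B = 19^4 mod 37  (bits of 4 = 100)
  bit 0 = 1: r = r^2 * 19 mod 37 = 1^2 * 19 = 1*19 = 19
  bit 1 = 0: r = r^2 mod 37 = 19^2 = 28
  bit 2 = 0: r = r^2 mod 37 = 28^2 = 7
  -> B = 7
s = B^a = 7^3 mod 37  (bits of 3 = 11)
  bit 0 = 1: r = r^2 * 7 mod 37 = 1^2 * 7 = 1*7 = 7
  bit 1 = 1: r = r^2 * 7 mod 37 = 7^2 * 7 = 12*7 = 10
  -> s = B^a = 10

Answer: 10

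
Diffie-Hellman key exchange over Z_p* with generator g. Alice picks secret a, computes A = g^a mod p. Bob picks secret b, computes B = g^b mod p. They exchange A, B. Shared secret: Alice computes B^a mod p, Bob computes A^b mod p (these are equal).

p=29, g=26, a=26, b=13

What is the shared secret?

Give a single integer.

Answer: 9

Derivation:
A = 26^26 mod 29  (bits of 26 = 11010)
  bit 0 = 1: r = r^2 * 26 mod 29 = 1^2 * 26 = 1*26 = 26
  bit 1 = 1: r = r^2 * 26 mod 29 = 26^2 * 26 = 9*26 = 2
  bit 2 = 0: r = r^2 mod 29 = 2^2 = 4
  bit 3 = 1: r = r^2 * 26 mod 29 = 4^2 * 26 = 16*26 = 10
  bit 4 = 0: r = r^2 mod 29 = 10^2 = 13
  -> A = 13
B = 26^13 mod 29  (bits of 13 = 1101)
  bit 0 = 1: r = r^2 * 26 mod 29 = 1^2 * 26 = 1*26 = 26
  bit 1 = 1: r = r^2 * 26 mod 29 = 26^2 * 26 = 9*26 = 2
  bit 2 = 0: r = r^2 mod 29 = 2^2 = 4
  bit 3 = 1: r = r^2 * 26 mod 29 = 4^2 * 26 = 16*26 = 10
  -> B = 10
s = B^a = 10^26 mod 29  (bits of 26 = 11010)
  bit 0 = 1: r = r^2 * 10 mod 29 = 1^2 * 10 = 1*10 = 10
  bit 1 = 1: r = r^2 * 10 mod 29 = 10^2 * 10 = 13*10 = 14
  bit 2 = 0: r = r^2 mod 29 = 14^2 = 22
  bit 3 = 1: r = r^2 * 10 mod 29 = 22^2 * 10 = 20*10 = 26
  bit 4 = 0: r = r^2 mod 29 = 26^2 = 9
  -> s = B^a = 9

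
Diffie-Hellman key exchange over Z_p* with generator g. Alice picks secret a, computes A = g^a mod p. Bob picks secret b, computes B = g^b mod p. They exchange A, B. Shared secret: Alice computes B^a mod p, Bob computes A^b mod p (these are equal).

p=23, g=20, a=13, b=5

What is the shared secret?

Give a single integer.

A = 20^13 mod 23  (bits of 13 = 1101)
  bit 0 = 1: r = r^2 * 20 mod 23 = 1^2 * 20 = 1*20 = 20
  bit 1 = 1: r = r^2 * 20 mod 23 = 20^2 * 20 = 9*20 = 19
  bit 2 = 0: r = r^2 mod 23 = 19^2 = 16
  bit 3 = 1: r = r^2 * 20 mod 23 = 16^2 * 20 = 3*20 = 14
  -> A = 14
B = 20^5 mod 23  (bits of 5 = 101)
  bit 0 = 1: r = r^2 * 20 mod 23 = 1^2 * 20 = 1*20 = 20
  bit 1 = 0: r = r^2 mod 23 = 20^2 = 9
  bit 2 = 1: r = r^2 * 20 mod 23 = 9^2 * 20 = 12*20 = 10
  -> B = 10
s = B^a = 10^13 mod 23  (bits of 13 = 1101)
  bit 0 = 1: r = r^2 * 10 mod 23 = 1^2 * 10 = 1*10 = 10
  bit 1 = 1: r = r^2 * 10 mod 23 = 10^2 * 10 = 8*10 = 11
  bit 2 = 0: r = r^2 mod 23 = 11^2 = 6
  bit 3 = 1: r = r^2 * 10 mod 23 = 6^2 * 10 = 13*10 = 15
  -> s = B^a = 15

Answer: 15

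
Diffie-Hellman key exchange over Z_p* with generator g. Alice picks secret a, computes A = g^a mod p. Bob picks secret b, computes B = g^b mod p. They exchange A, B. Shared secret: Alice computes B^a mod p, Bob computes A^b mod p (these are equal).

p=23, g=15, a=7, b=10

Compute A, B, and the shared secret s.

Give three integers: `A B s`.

A = 15^7 mod 23  (bits of 7 = 111)
  bit 0 = 1: r = r^2 * 15 mod 23 = 1^2 * 15 = 1*15 = 15
  bit 1 = 1: r = r^2 * 15 mod 23 = 15^2 * 15 = 18*15 = 17
  bit 2 = 1: r = r^2 * 15 mod 23 = 17^2 * 15 = 13*15 = 11
  -> A = 11
B = 15^10 mod 23  (bits of 10 = 1010)
  bit 0 = 1: r = r^2 * 15 mod 23 = 1^2 * 15 = 1*15 = 15
  bit 1 = 0: r = r^2 mod 23 = 15^2 = 18
  bit 2 = 1: r = r^2 * 15 mod 23 = 18^2 * 15 = 2*15 = 7
  bit 3 = 0: r = r^2 mod 23 = 7^2 = 3
  -> B = 3
s = B^a = 3^7 mod 23  (bits of 7 = 111)
  bit 0 = 1: r = r^2 * 3 mod 23 = 1^2 * 3 = 1*3 = 3
  bit 1 = 1: r = r^2 * 3 mod 23 = 3^2 * 3 = 9*3 = 4
  bit 2 = 1: r = r^2 * 3 mod 23 = 4^2 * 3 = 16*3 = 2
  -> s = B^a = 2

Answer: 11 3 2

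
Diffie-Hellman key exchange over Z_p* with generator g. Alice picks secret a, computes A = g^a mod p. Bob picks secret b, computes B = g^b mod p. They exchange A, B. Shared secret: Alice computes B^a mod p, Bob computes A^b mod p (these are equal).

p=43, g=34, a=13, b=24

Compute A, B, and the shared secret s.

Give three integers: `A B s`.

Answer: 28 41 21

Derivation:
A = 34^13 mod 43  (bits of 13 = 1101)
  bit 0 = 1: r = r^2 * 34 mod 43 = 1^2 * 34 = 1*34 = 34
  bit 1 = 1: r = r^2 * 34 mod 43 = 34^2 * 34 = 38*34 = 2
  bit 2 = 0: r = r^2 mod 43 = 2^2 = 4
  bit 3 = 1: r = r^2 * 34 mod 43 = 4^2 * 34 = 16*34 = 28
  -> A = 28
B = 34^24 mod 43  (bits of 24 = 11000)
  bit 0 = 1: r = r^2 * 34 mod 43 = 1^2 * 34 = 1*34 = 34
  bit 1 = 1: r = r^2 * 34 mod 43 = 34^2 * 34 = 38*34 = 2
  bit 2 = 0: r = r^2 mod 43 = 2^2 = 4
  bit 3 = 0: r = r^2 mod 43 = 4^2 = 16
  bit 4 = 0: r = r^2 mod 43 = 16^2 = 41
  -> B = 41
s = B^a = 41^13 mod 43  (bits of 13 = 1101)
  bit 0 = 1: r = r^2 * 41 mod 43 = 1^2 * 41 = 1*41 = 41
  bit 1 = 1: r = r^2 * 41 mod 43 = 41^2 * 41 = 4*41 = 35
  bit 2 = 0: r = r^2 mod 43 = 35^2 = 21
  bit 3 = 1: r = r^2 * 41 mod 43 = 21^2 * 41 = 11*41 = 21
  -> s = B^a = 21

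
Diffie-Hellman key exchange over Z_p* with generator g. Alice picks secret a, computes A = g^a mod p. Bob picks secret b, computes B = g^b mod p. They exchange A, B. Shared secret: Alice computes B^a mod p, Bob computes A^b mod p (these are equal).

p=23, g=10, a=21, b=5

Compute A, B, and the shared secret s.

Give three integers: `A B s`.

Answer: 7 19 17

Derivation:
A = 10^21 mod 23  (bits of 21 = 10101)
  bit 0 = 1: r = r^2 * 10 mod 23 = 1^2 * 10 = 1*10 = 10
  bit 1 = 0: r = r^2 mod 23 = 10^2 = 8
  bit 2 = 1: r = r^2 * 10 mod 23 = 8^2 * 10 = 18*10 = 19
  bit 3 = 0: r = r^2 mod 23 = 19^2 = 16
  bit 4 = 1: r = r^2 * 10 mod 23 = 16^2 * 10 = 3*10 = 7
  -> A = 7
B = 10^5 mod 23  (bits of 5 = 101)
  bit 0 = 1: r = r^2 * 10 mod 23 = 1^2 * 10 = 1*10 = 10
  bit 1 = 0: r = r^2 mod 23 = 10^2 = 8
  bit 2 = 1: r = r^2 * 10 mod 23 = 8^2 * 10 = 18*10 = 19
  -> B = 19
s = B^a = 19^21 mod 23  (bits of 21 = 10101)
  bit 0 = 1: r = r^2 * 19 mod 23 = 1^2 * 19 = 1*19 = 19
  bit 1 = 0: r = r^2 mod 23 = 19^2 = 16
  bit 2 = 1: r = r^2 * 19 mod 23 = 16^2 * 19 = 3*19 = 11
  bit 3 = 0: r = r^2 mod 23 = 11^2 = 6
  bit 4 = 1: r = r^2 * 19 mod 23 = 6^2 * 19 = 13*19 = 17
  -> s = B^a = 17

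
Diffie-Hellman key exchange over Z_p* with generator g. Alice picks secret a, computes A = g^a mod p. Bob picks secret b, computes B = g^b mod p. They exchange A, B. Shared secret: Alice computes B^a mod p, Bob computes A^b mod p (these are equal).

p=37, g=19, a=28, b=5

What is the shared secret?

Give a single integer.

Answer: 16

Derivation:
A = 19^28 mod 37  (bits of 28 = 11100)
  bit 0 = 1: r = r^2 * 19 mod 37 = 1^2 * 19 = 1*19 = 19
  bit 1 = 1: r = r^2 * 19 mod 37 = 19^2 * 19 = 28*19 = 14
  bit 2 = 1: r = r^2 * 19 mod 37 = 14^2 * 19 = 11*19 = 24
  bit 3 = 0: r = r^2 mod 37 = 24^2 = 21
  bit 4 = 0: r = r^2 mod 37 = 21^2 = 34
  -> A = 34
B = 19^5 mod 37  (bits of 5 = 101)
  bit 0 = 1: r = r^2 * 19 mod 37 = 1^2 * 19 = 1*19 = 19
  bit 1 = 0: r = r^2 mod 37 = 19^2 = 28
  bit 2 = 1: r = r^2 * 19 mod 37 = 28^2 * 19 = 7*19 = 22
  -> B = 22
s = B^a = 22^28 mod 37  (bits of 28 = 11100)
  bit 0 = 1: r = r^2 * 22 mod 37 = 1^2 * 22 = 1*22 = 22
  bit 1 = 1: r = r^2 * 22 mod 37 = 22^2 * 22 = 3*22 = 29
  bit 2 = 1: r = r^2 * 22 mod 37 = 29^2 * 22 = 27*22 = 2
  bit 3 = 0: r = r^2 mod 37 = 2^2 = 4
  bit 4 = 0: r = r^2 mod 37 = 4^2 = 16
  -> s = B^a = 16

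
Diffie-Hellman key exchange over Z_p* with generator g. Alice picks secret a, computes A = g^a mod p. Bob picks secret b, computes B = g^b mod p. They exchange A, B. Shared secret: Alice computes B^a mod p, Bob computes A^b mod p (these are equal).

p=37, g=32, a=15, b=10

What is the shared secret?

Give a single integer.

Answer: 11

Derivation:
A = 32^15 mod 37  (bits of 15 = 1111)
  bit 0 = 1: r = r^2 * 32 mod 37 = 1^2 * 32 = 1*32 = 32
  bit 1 = 1: r = r^2 * 32 mod 37 = 32^2 * 32 = 25*32 = 23
  bit 2 = 1: r = r^2 * 32 mod 37 = 23^2 * 32 = 11*32 = 19
  bit 3 = 1: r = r^2 * 32 mod 37 = 19^2 * 32 = 28*32 = 8
  -> A = 8
B = 32^10 mod 37  (bits of 10 = 1010)
  bit 0 = 1: r = r^2 * 32 mod 37 = 1^2 * 32 = 1*32 = 32
  bit 1 = 0: r = r^2 mod 37 = 32^2 = 25
  bit 2 = 1: r = r^2 * 32 mod 37 = 25^2 * 32 = 33*32 = 20
  bit 3 = 0: r = r^2 mod 37 = 20^2 = 30
  -> B = 30
s = B^a = 30^15 mod 37  (bits of 15 = 1111)
  bit 0 = 1: r = r^2 * 30 mod 37 = 1^2 * 30 = 1*30 = 30
  bit 1 = 1: r = r^2 * 30 mod 37 = 30^2 * 30 = 12*30 = 27
  bit 2 = 1: r = r^2 * 30 mod 37 = 27^2 * 30 = 26*30 = 3
  bit 3 = 1: r = r^2 * 30 mod 37 = 3^2 * 30 = 9*30 = 11
  -> s = B^a = 11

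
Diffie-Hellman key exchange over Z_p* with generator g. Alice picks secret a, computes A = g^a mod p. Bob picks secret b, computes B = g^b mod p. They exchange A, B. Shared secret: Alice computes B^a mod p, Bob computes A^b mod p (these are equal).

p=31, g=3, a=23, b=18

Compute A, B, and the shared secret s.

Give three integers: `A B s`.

A = 3^23 mod 31  (bits of 23 = 10111)
  bit 0 = 1: r = r^2 * 3 mod 31 = 1^2 * 3 = 1*3 = 3
  bit 1 = 0: r = r^2 mod 31 = 3^2 = 9
  bit 2 = 1: r = r^2 * 3 mod 31 = 9^2 * 3 = 19*3 = 26
  bit 3 = 1: r = r^2 * 3 mod 31 = 26^2 * 3 = 25*3 = 13
  bit 4 = 1: r = r^2 * 3 mod 31 = 13^2 * 3 = 14*3 = 11
  -> A = 11
B = 3^18 mod 31  (bits of 18 = 10010)
  bit 0 = 1: r = r^2 * 3 mod 31 = 1^2 * 3 = 1*3 = 3
  bit 1 = 0: r = r^2 mod 31 = 3^2 = 9
  bit 2 = 0: r = r^2 mod 31 = 9^2 = 19
  bit 3 = 1: r = r^2 * 3 mod 31 = 19^2 * 3 = 20*3 = 29
  bit 4 = 0: r = r^2 mod 31 = 29^2 = 4
  -> B = 4
s = B^a = 4^23 mod 31  (bits of 23 = 10111)
  bit 0 = 1: r = r^2 * 4 mod 31 = 1^2 * 4 = 1*4 = 4
  bit 1 = 0: r = r^2 mod 31 = 4^2 = 16
  bit 2 = 1: r = r^2 * 4 mod 31 = 16^2 * 4 = 8*4 = 1
  bit 3 = 1: r = r^2 * 4 mod 31 = 1^2 * 4 = 1*4 = 4
  bit 4 = 1: r = r^2 * 4 mod 31 = 4^2 * 4 = 16*4 = 2
  -> s = B^a = 2

Answer: 11 4 2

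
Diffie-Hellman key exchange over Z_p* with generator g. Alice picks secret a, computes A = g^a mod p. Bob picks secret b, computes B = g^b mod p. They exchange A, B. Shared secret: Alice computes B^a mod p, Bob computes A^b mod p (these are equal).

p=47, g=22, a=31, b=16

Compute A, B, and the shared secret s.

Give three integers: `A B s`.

Answer: 30 7 16

Derivation:
A = 22^31 mod 47  (bits of 31 = 11111)
  bit 0 = 1: r = r^2 * 22 mod 47 = 1^2 * 22 = 1*22 = 22
  bit 1 = 1: r = r^2 * 22 mod 47 = 22^2 * 22 = 14*22 = 26
  bit 2 = 1: r = r^2 * 22 mod 47 = 26^2 * 22 = 18*22 = 20
  bit 3 = 1: r = r^2 * 22 mod 47 = 20^2 * 22 = 24*22 = 11
  bit 4 = 1: r = r^2 * 22 mod 47 = 11^2 * 22 = 27*22 = 30
  -> A = 30
B = 22^16 mod 47  (bits of 16 = 10000)
  bit 0 = 1: r = r^2 * 22 mod 47 = 1^2 * 22 = 1*22 = 22
  bit 1 = 0: r = r^2 mod 47 = 22^2 = 14
  bit 2 = 0: r = r^2 mod 47 = 14^2 = 8
  bit 3 = 0: r = r^2 mod 47 = 8^2 = 17
  bit 4 = 0: r = r^2 mod 47 = 17^2 = 7
  -> B = 7
s = B^a = 7^31 mod 47  (bits of 31 = 11111)
  bit 0 = 1: r = r^2 * 7 mod 47 = 1^2 * 7 = 1*7 = 7
  bit 1 = 1: r = r^2 * 7 mod 47 = 7^2 * 7 = 2*7 = 14
  bit 2 = 1: r = r^2 * 7 mod 47 = 14^2 * 7 = 8*7 = 9
  bit 3 = 1: r = r^2 * 7 mod 47 = 9^2 * 7 = 34*7 = 3
  bit 4 = 1: r = r^2 * 7 mod 47 = 3^2 * 7 = 9*7 = 16
  -> s = B^a = 16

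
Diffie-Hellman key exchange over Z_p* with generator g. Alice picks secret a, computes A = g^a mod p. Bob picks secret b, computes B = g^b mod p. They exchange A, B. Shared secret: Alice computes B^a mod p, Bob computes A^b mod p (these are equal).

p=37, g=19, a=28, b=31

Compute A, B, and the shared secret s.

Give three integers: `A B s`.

A = 19^28 mod 37  (bits of 28 = 11100)
  bit 0 = 1: r = r^2 * 19 mod 37 = 1^2 * 19 = 1*19 = 19
  bit 1 = 1: r = r^2 * 19 mod 37 = 19^2 * 19 = 28*19 = 14
  bit 2 = 1: r = r^2 * 19 mod 37 = 14^2 * 19 = 11*19 = 24
  bit 3 = 0: r = r^2 mod 37 = 24^2 = 21
  bit 4 = 0: r = r^2 mod 37 = 21^2 = 34
  -> A = 34
B = 19^31 mod 37  (bits of 31 = 11111)
  bit 0 = 1: r = r^2 * 19 mod 37 = 1^2 * 19 = 1*19 = 19
  bit 1 = 1: r = r^2 * 19 mod 37 = 19^2 * 19 = 28*19 = 14
  bit 2 = 1: r = r^2 * 19 mod 37 = 14^2 * 19 = 11*19 = 24
  bit 3 = 1: r = r^2 * 19 mod 37 = 24^2 * 19 = 21*19 = 29
  bit 4 = 1: r = r^2 * 19 mod 37 = 29^2 * 19 = 27*19 = 32
  -> B = 32
s = B^a = 32^28 mod 37  (bits of 28 = 11100)
  bit 0 = 1: r = r^2 * 32 mod 37 = 1^2 * 32 = 1*32 = 32
  bit 1 = 1: r = r^2 * 32 mod 37 = 32^2 * 32 = 25*32 = 23
  bit 2 = 1: r = r^2 * 32 mod 37 = 23^2 * 32 = 11*32 = 19
  bit 3 = 0: r = r^2 mod 37 = 19^2 = 28
  bit 4 = 0: r = r^2 mod 37 = 28^2 = 7
  -> s = B^a = 7

Answer: 34 32 7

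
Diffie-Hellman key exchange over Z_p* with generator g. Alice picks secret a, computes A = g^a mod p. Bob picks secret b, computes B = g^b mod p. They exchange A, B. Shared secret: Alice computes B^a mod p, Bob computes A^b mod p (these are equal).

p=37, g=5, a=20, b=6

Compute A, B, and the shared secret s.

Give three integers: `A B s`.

Answer: 12 11 10

Derivation:
A = 5^20 mod 37  (bits of 20 = 10100)
  bit 0 = 1: r = r^2 * 5 mod 37 = 1^2 * 5 = 1*5 = 5
  bit 1 = 0: r = r^2 mod 37 = 5^2 = 25
  bit 2 = 1: r = r^2 * 5 mod 37 = 25^2 * 5 = 33*5 = 17
  bit 3 = 0: r = r^2 mod 37 = 17^2 = 30
  bit 4 = 0: r = r^2 mod 37 = 30^2 = 12
  -> A = 12
B = 5^6 mod 37  (bits of 6 = 110)
  bit 0 = 1: r = r^2 * 5 mod 37 = 1^2 * 5 = 1*5 = 5
  bit 1 = 1: r = r^2 * 5 mod 37 = 5^2 * 5 = 25*5 = 14
  bit 2 = 0: r = r^2 mod 37 = 14^2 = 11
  -> B = 11
s = B^a = 11^20 mod 37  (bits of 20 = 10100)
  bit 0 = 1: r = r^2 * 11 mod 37 = 1^2 * 11 = 1*11 = 11
  bit 1 = 0: r = r^2 mod 37 = 11^2 = 10
  bit 2 = 1: r = r^2 * 11 mod 37 = 10^2 * 11 = 26*11 = 27
  bit 3 = 0: r = r^2 mod 37 = 27^2 = 26
  bit 4 = 0: r = r^2 mod 37 = 26^2 = 10
  -> s = B^a = 10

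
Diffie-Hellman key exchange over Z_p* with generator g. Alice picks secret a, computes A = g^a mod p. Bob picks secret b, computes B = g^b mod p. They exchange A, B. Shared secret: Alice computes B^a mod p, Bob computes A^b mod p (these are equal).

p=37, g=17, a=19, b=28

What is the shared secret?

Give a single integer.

A = 17^19 mod 37  (bits of 19 = 10011)
  bit 0 = 1: r = r^2 * 17 mod 37 = 1^2 * 17 = 1*17 = 17
  bit 1 = 0: r = r^2 mod 37 = 17^2 = 30
  bit 2 = 0: r = r^2 mod 37 = 30^2 = 12
  bit 3 = 1: r = r^2 * 17 mod 37 = 12^2 * 17 = 33*17 = 6
  bit 4 = 1: r = r^2 * 17 mod 37 = 6^2 * 17 = 36*17 = 20
  -> A = 20
B = 17^28 mod 37  (bits of 28 = 11100)
  bit 0 = 1: r = r^2 * 17 mod 37 = 1^2 * 17 = 1*17 = 17
  bit 1 = 1: r = r^2 * 17 mod 37 = 17^2 * 17 = 30*17 = 29
  bit 2 = 1: r = r^2 * 17 mod 37 = 29^2 * 17 = 27*17 = 15
  bit 3 = 0: r = r^2 mod 37 = 15^2 = 3
  bit 4 = 0: r = r^2 mod 37 = 3^2 = 9
  -> B = 9
s = B^a = 9^19 mod 37  (bits of 19 = 10011)
  bit 0 = 1: r = r^2 * 9 mod 37 = 1^2 * 9 = 1*9 = 9
  bit 1 = 0: r = r^2 mod 37 = 9^2 = 7
  bit 2 = 0: r = r^2 mod 37 = 7^2 = 12
  bit 3 = 1: r = r^2 * 9 mod 37 = 12^2 * 9 = 33*9 = 1
  bit 4 = 1: r = r^2 * 9 mod 37 = 1^2 * 9 = 1*9 = 9
  -> s = B^a = 9

Answer: 9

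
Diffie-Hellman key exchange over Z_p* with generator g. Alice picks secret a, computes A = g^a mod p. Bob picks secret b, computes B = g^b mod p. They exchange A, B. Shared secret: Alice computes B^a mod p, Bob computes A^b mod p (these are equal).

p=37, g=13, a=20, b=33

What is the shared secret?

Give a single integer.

A = 13^20 mod 37  (bits of 20 = 10100)
  bit 0 = 1: r = r^2 * 13 mod 37 = 1^2 * 13 = 1*13 = 13
  bit 1 = 0: r = r^2 mod 37 = 13^2 = 21
  bit 2 = 1: r = r^2 * 13 mod 37 = 21^2 * 13 = 34*13 = 35
  bit 3 = 0: r = r^2 mod 37 = 35^2 = 4
  bit 4 = 0: r = r^2 mod 37 = 4^2 = 16
  -> A = 16
B = 13^33 mod 37  (bits of 33 = 100001)
  bit 0 = 1: r = r^2 * 13 mod 37 = 1^2 * 13 = 1*13 = 13
  bit 1 = 0: r = r^2 mod 37 = 13^2 = 21
  bit 2 = 0: r = r^2 mod 37 = 21^2 = 34
  bit 3 = 0: r = r^2 mod 37 = 34^2 = 9
  bit 4 = 0: r = r^2 mod 37 = 9^2 = 7
  bit 5 = 1: r = r^2 * 13 mod 37 = 7^2 * 13 = 12*13 = 8
  -> B = 8
s = B^a = 8^20 mod 37  (bits of 20 = 10100)
  bit 0 = 1: r = r^2 * 8 mod 37 = 1^2 * 8 = 1*8 = 8
  bit 1 = 0: r = r^2 mod 37 = 8^2 = 27
  bit 2 = 1: r = r^2 * 8 mod 37 = 27^2 * 8 = 26*8 = 23
  bit 3 = 0: r = r^2 mod 37 = 23^2 = 11
  bit 4 = 0: r = r^2 mod 37 = 11^2 = 10
  -> s = B^a = 10

Answer: 10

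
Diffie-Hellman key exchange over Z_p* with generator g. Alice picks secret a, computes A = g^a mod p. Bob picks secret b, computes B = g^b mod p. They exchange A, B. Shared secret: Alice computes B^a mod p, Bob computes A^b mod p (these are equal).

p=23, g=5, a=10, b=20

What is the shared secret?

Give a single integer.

A = 5^10 mod 23  (bits of 10 = 1010)
  bit 0 = 1: r = r^2 * 5 mod 23 = 1^2 * 5 = 1*5 = 5
  bit 1 = 0: r = r^2 mod 23 = 5^2 = 2
  bit 2 = 1: r = r^2 * 5 mod 23 = 2^2 * 5 = 4*5 = 20
  bit 3 = 0: r = r^2 mod 23 = 20^2 = 9
  -> A = 9
B = 5^20 mod 23  (bits of 20 = 10100)
  bit 0 = 1: r = r^2 * 5 mod 23 = 1^2 * 5 = 1*5 = 5
  bit 1 = 0: r = r^2 mod 23 = 5^2 = 2
  bit 2 = 1: r = r^2 * 5 mod 23 = 2^2 * 5 = 4*5 = 20
  bit 3 = 0: r = r^2 mod 23 = 20^2 = 9
  bit 4 = 0: r = r^2 mod 23 = 9^2 = 12
  -> B = 12
s = B^a = 12^10 mod 23  (bits of 10 = 1010)
  bit 0 = 1: r = r^2 * 12 mod 23 = 1^2 * 12 = 1*12 = 12
  bit 1 = 0: r = r^2 mod 23 = 12^2 = 6
  bit 2 = 1: r = r^2 * 12 mod 23 = 6^2 * 12 = 13*12 = 18
  bit 3 = 0: r = r^2 mod 23 = 18^2 = 2
  -> s = B^a = 2

Answer: 2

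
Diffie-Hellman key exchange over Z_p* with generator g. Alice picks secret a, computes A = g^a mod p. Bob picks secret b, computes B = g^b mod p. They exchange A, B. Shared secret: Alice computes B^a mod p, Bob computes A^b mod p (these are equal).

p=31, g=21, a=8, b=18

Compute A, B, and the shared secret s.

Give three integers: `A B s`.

A = 21^8 mod 31  (bits of 8 = 1000)
  bit 0 = 1: r = r^2 * 21 mod 31 = 1^2 * 21 = 1*21 = 21
  bit 1 = 0: r = r^2 mod 31 = 21^2 = 7
  bit 2 = 0: r = r^2 mod 31 = 7^2 = 18
  bit 3 = 0: r = r^2 mod 31 = 18^2 = 14
  -> A = 14
B = 21^18 mod 31  (bits of 18 = 10010)
  bit 0 = 1: r = r^2 * 21 mod 31 = 1^2 * 21 = 1*21 = 21
  bit 1 = 0: r = r^2 mod 31 = 21^2 = 7
  bit 2 = 0: r = r^2 mod 31 = 7^2 = 18
  bit 3 = 1: r = r^2 * 21 mod 31 = 18^2 * 21 = 14*21 = 15
  bit 4 = 0: r = r^2 mod 31 = 15^2 = 8
  -> B = 8
s = B^a = 8^8 mod 31  (bits of 8 = 1000)
  bit 0 = 1: r = r^2 * 8 mod 31 = 1^2 * 8 = 1*8 = 8
  bit 1 = 0: r = r^2 mod 31 = 8^2 = 2
  bit 2 = 0: r = r^2 mod 31 = 2^2 = 4
  bit 3 = 0: r = r^2 mod 31 = 4^2 = 16
  -> s = B^a = 16

Answer: 14 8 16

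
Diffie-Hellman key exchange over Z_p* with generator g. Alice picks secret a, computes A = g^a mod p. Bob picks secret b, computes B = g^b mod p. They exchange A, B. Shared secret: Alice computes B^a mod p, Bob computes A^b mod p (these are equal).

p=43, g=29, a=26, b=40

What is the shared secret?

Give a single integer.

Answer: 10

Derivation:
A = 29^26 mod 43  (bits of 26 = 11010)
  bit 0 = 1: r = r^2 * 29 mod 43 = 1^2 * 29 = 1*29 = 29
  bit 1 = 1: r = r^2 * 29 mod 43 = 29^2 * 29 = 24*29 = 8
  bit 2 = 0: r = r^2 mod 43 = 8^2 = 21
  bit 3 = 1: r = r^2 * 29 mod 43 = 21^2 * 29 = 11*29 = 18
  bit 4 = 0: r = r^2 mod 43 = 18^2 = 23
  -> A = 23
B = 29^40 mod 43  (bits of 40 = 101000)
  bit 0 = 1: r = r^2 * 29 mod 43 = 1^2 * 29 = 1*29 = 29
  bit 1 = 0: r = r^2 mod 43 = 29^2 = 24
  bit 2 = 1: r = r^2 * 29 mod 43 = 24^2 * 29 = 17*29 = 20
  bit 3 = 0: r = r^2 mod 43 = 20^2 = 13
  bit 4 = 0: r = r^2 mod 43 = 13^2 = 40
  bit 5 = 0: r = r^2 mod 43 = 40^2 = 9
  -> B = 9
s = B^a = 9^26 mod 43  (bits of 26 = 11010)
  bit 0 = 1: r = r^2 * 9 mod 43 = 1^2 * 9 = 1*9 = 9
  bit 1 = 1: r = r^2 * 9 mod 43 = 9^2 * 9 = 38*9 = 41
  bit 2 = 0: r = r^2 mod 43 = 41^2 = 4
  bit 3 = 1: r = r^2 * 9 mod 43 = 4^2 * 9 = 16*9 = 15
  bit 4 = 0: r = r^2 mod 43 = 15^2 = 10
  -> s = B^a = 10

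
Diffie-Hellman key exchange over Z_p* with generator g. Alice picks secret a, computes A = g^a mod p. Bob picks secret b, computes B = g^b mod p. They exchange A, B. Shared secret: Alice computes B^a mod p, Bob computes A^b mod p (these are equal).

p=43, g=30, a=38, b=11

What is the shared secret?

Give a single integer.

A = 30^38 mod 43  (bits of 38 = 100110)
  bit 0 = 1: r = r^2 * 30 mod 43 = 1^2 * 30 = 1*30 = 30
  bit 1 = 0: r = r^2 mod 43 = 30^2 = 40
  bit 2 = 0: r = r^2 mod 43 = 40^2 = 9
  bit 3 = 1: r = r^2 * 30 mod 43 = 9^2 * 30 = 38*30 = 22
  bit 4 = 1: r = r^2 * 30 mod 43 = 22^2 * 30 = 11*30 = 29
  bit 5 = 0: r = r^2 mod 43 = 29^2 = 24
  -> A = 24
B = 30^11 mod 43  (bits of 11 = 1011)
  bit 0 = 1: r = r^2 * 30 mod 43 = 1^2 * 30 = 1*30 = 30
  bit 1 = 0: r = r^2 mod 43 = 30^2 = 40
  bit 2 = 1: r = r^2 * 30 mod 43 = 40^2 * 30 = 9*30 = 12
  bit 3 = 1: r = r^2 * 30 mod 43 = 12^2 * 30 = 15*30 = 20
  -> B = 20
s = B^a = 20^38 mod 43  (bits of 38 = 100110)
  bit 0 = 1: r = r^2 * 20 mod 43 = 1^2 * 20 = 1*20 = 20
  bit 1 = 0: r = r^2 mod 43 = 20^2 = 13
  bit 2 = 0: r = r^2 mod 43 = 13^2 = 40
  bit 3 = 1: r = r^2 * 20 mod 43 = 40^2 * 20 = 9*20 = 8
  bit 4 = 1: r = r^2 * 20 mod 43 = 8^2 * 20 = 21*20 = 33
  bit 5 = 0: r = r^2 mod 43 = 33^2 = 14
  -> s = B^a = 14

Answer: 14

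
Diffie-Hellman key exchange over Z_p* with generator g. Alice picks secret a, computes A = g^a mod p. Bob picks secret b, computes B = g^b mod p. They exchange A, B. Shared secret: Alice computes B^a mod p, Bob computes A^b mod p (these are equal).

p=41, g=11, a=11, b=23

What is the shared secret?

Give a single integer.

A = 11^11 mod 41  (bits of 11 = 1011)
  bit 0 = 1: r = r^2 * 11 mod 41 = 1^2 * 11 = 1*11 = 11
  bit 1 = 0: r = r^2 mod 41 = 11^2 = 39
  bit 2 = 1: r = r^2 * 11 mod 41 = 39^2 * 11 = 4*11 = 3
  bit 3 = 1: r = r^2 * 11 mod 41 = 3^2 * 11 = 9*11 = 17
  -> A = 17
B = 11^23 mod 41  (bits of 23 = 10111)
  bit 0 = 1: r = r^2 * 11 mod 41 = 1^2 * 11 = 1*11 = 11
  bit 1 = 0: r = r^2 mod 41 = 11^2 = 39
  bit 2 = 1: r = r^2 * 11 mod 41 = 39^2 * 11 = 4*11 = 3
  bit 3 = 1: r = r^2 * 11 mod 41 = 3^2 * 11 = 9*11 = 17
  bit 4 = 1: r = r^2 * 11 mod 41 = 17^2 * 11 = 2*11 = 22
  -> B = 22
s = B^a = 22^11 mod 41  (bits of 11 = 1011)
  bit 0 = 1: r = r^2 * 22 mod 41 = 1^2 * 22 = 1*22 = 22
  bit 1 = 0: r = r^2 mod 41 = 22^2 = 33
  bit 2 = 1: r = r^2 * 22 mod 41 = 33^2 * 22 = 23*22 = 14
  bit 3 = 1: r = r^2 * 22 mod 41 = 14^2 * 22 = 32*22 = 7
  -> s = B^a = 7

Answer: 7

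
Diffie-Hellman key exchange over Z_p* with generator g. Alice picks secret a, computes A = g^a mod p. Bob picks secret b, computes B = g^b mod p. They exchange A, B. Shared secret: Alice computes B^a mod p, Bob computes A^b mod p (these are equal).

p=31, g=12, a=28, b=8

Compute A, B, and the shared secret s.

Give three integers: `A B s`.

Answer: 14 9 18

Derivation:
A = 12^28 mod 31  (bits of 28 = 11100)
  bit 0 = 1: r = r^2 * 12 mod 31 = 1^2 * 12 = 1*12 = 12
  bit 1 = 1: r = r^2 * 12 mod 31 = 12^2 * 12 = 20*12 = 23
  bit 2 = 1: r = r^2 * 12 mod 31 = 23^2 * 12 = 2*12 = 24
  bit 3 = 0: r = r^2 mod 31 = 24^2 = 18
  bit 4 = 0: r = r^2 mod 31 = 18^2 = 14
  -> A = 14
B = 12^8 mod 31  (bits of 8 = 1000)
  bit 0 = 1: r = r^2 * 12 mod 31 = 1^2 * 12 = 1*12 = 12
  bit 1 = 0: r = r^2 mod 31 = 12^2 = 20
  bit 2 = 0: r = r^2 mod 31 = 20^2 = 28
  bit 3 = 0: r = r^2 mod 31 = 28^2 = 9
  -> B = 9
s = B^a = 9^28 mod 31  (bits of 28 = 11100)
  bit 0 = 1: r = r^2 * 9 mod 31 = 1^2 * 9 = 1*9 = 9
  bit 1 = 1: r = r^2 * 9 mod 31 = 9^2 * 9 = 19*9 = 16
  bit 2 = 1: r = r^2 * 9 mod 31 = 16^2 * 9 = 8*9 = 10
  bit 3 = 0: r = r^2 mod 31 = 10^2 = 7
  bit 4 = 0: r = r^2 mod 31 = 7^2 = 18
  -> s = B^a = 18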